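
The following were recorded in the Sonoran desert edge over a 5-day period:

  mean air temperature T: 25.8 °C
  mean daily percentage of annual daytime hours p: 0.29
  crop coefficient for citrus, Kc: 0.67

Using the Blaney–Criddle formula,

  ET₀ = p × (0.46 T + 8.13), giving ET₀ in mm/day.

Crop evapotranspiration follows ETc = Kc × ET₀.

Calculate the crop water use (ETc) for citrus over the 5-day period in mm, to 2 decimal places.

ET₀ = 0.29 × (0.46 × 25.8 + 8.13) = 0.29 × 19.998 = 5.7994 mm/d
ETc = Kc × ET₀ = 0.67 × 5.7994 = 3.8856 mm/d
Over 5 days: 3.8856 × 5 = 19.428 mm

19.43 mm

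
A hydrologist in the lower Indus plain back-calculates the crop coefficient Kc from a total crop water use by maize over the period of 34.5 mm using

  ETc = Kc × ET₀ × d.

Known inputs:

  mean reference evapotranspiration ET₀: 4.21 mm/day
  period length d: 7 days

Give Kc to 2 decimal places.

ETc = Kc × ET₀ × d  ⇒  Kc = ETc / (ET₀ × d)
Kc = 34.5 / (4.21 × 7) = 34.5 / 29.47 = 1.1707

1.17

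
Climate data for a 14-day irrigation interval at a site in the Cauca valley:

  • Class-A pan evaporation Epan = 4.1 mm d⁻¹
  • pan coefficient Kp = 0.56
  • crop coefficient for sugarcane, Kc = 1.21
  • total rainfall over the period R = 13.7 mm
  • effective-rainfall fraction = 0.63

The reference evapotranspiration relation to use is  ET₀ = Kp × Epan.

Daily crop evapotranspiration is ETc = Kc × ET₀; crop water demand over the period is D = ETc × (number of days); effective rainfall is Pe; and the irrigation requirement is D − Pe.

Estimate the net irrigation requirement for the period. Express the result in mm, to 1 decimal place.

30.3 mm

ET₀ = 0.56 × 4.1 = 2.2960 mm/d
ETc = Kc × ET₀ = 1.21 × 2.2960 = 2.7782 mm/d
Crop demand D = ETc × 14 d = 2.7782 × 14 = 38.895 mm
Pe = 0.63 × 13.7 = 8.631 mm
D − Pe = 38.895 − 8.631 = 30.264 mm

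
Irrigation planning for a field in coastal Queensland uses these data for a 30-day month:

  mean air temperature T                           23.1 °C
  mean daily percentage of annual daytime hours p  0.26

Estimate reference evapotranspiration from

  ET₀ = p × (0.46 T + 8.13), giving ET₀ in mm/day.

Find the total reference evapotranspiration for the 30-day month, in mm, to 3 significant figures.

146 mm

ET₀ = 0.26 × (0.46 × 23.1 + 8.13) = 0.26 × 18.756 = 4.8766 mm/d
Monthly total = 4.8766 × 30 = 146.298 mm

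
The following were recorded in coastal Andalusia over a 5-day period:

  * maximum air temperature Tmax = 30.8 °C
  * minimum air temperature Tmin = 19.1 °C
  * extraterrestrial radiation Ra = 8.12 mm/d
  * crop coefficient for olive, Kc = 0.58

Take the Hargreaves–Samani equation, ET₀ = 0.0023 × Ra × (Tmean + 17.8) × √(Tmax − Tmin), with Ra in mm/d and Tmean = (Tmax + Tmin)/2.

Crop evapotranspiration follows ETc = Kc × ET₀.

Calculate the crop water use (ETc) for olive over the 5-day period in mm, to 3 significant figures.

Tmean = (30.8 + 19.1)/2 = 24.95 °C
ET₀ = 0.0023 × 8.12 × (24.95 + 17.8) × √11.7 = 0.0023 × 8.12 × 42.75 × 3.4205 = 2.7309 mm/d
ETc = Kc × ET₀ = 0.58 × 2.7309 = 1.5839 mm/d
Over 5 days: 1.5839 × 5 = 7.920 mm

7.92 mm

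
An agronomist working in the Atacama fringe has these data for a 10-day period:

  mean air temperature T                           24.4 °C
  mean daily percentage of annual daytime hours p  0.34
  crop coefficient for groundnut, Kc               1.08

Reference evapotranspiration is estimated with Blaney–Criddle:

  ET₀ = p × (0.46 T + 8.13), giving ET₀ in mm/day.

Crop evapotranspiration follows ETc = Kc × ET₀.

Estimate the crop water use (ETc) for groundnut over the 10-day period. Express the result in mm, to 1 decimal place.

71.1 mm

ET₀ = 0.34 × (0.46 × 24.4 + 8.13) = 0.34 × 19.354 = 6.5804 mm/d
ETc = Kc × ET₀ = 1.08 × 6.5804 = 7.1068 mm/d
Over 10 days: 7.1068 × 10 = 71.068 mm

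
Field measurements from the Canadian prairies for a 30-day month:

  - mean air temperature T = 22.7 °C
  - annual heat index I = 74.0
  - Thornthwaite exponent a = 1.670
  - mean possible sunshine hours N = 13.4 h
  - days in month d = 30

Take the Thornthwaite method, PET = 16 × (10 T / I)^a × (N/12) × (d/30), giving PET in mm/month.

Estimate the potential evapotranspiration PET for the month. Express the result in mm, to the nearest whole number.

10T/I = 10 × 22.7 / 74.0 = 3.0676
(10T/I)^a = 3.0676^1.670 = 6.5006
Uncorrected PET = 16 × 6.5006 = 104.010 mm
Correction = (N/12)(d/30) = (13.4/12)(30/30) = 1.1167
PET = 104.010 × 1.1167 = 116.148 mm/month

116 mm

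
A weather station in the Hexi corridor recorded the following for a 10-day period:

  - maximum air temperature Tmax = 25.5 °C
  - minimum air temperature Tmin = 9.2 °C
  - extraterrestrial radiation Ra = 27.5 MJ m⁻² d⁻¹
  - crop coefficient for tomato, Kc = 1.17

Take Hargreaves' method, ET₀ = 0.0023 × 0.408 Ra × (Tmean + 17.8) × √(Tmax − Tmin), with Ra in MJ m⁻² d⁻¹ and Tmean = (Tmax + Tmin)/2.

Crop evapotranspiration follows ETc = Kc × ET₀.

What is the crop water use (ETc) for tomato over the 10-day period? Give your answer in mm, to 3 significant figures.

Tmean = (25.5 + 9.2)/2 = 17.35 °C
0.408 Ra = 0.408 × 27.5 = 11.2200 mm/d equivalent
ET₀ = 0.0023 × 11.2200 × (17.35 + 17.8) × √16.3 = 0.0023 × 11.2200 × 35.15 × 4.0373 = 3.6622 mm/d
ETc = Kc × ET₀ = 1.17 × 3.6622 = 4.2848 mm/d
Over 10 days: 4.2848 × 10 = 42.848 mm

42.8 mm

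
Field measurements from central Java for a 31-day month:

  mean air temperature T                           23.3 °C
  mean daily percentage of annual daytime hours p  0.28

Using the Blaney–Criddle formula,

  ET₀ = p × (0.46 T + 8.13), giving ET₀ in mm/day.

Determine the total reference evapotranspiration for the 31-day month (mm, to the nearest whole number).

ET₀ = 0.28 × (0.46 × 23.3 + 8.13) = 0.28 × 18.848 = 5.2774 mm/d
Monthly total = 5.2774 × 31 = 163.599 mm

164 mm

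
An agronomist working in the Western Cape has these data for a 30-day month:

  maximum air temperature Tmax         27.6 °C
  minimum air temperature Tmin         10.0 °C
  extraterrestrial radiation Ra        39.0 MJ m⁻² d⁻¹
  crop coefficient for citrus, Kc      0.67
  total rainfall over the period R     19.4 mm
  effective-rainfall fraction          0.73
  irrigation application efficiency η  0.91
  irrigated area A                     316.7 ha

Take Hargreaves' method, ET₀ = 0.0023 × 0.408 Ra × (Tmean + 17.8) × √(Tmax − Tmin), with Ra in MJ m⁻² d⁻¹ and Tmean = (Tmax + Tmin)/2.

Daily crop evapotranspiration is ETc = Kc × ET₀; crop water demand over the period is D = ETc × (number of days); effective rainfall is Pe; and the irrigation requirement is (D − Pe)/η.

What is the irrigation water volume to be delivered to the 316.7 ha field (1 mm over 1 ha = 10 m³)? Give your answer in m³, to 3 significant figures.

344000 m³

Tmean = (27.6 + 10.0)/2 = 18.80 °C
0.408 Ra = 0.408 × 39.0 = 15.9120 mm/d equivalent
ET₀ = 0.0023 × 15.9120 × (18.80 + 17.8) × √17.6 = 0.0023 × 15.9120 × 36.60 × 4.1952 = 5.6194 mm/d
ETc = Kc × ET₀ = 0.67 × 5.6194 = 3.7650 mm/d
Crop demand D = ETc × 30 d = 3.7650 × 30 = 112.950 mm
Pe = 0.73 × 19.4 = 14.162 mm
D − Pe = 112.950 − 14.162 = 98.788 mm
Gross irrigation = 98.788 / 0.91 = 108.558 mm
Volume = 108.558 mm × 316.7 ha × 10 = 343803.2 m³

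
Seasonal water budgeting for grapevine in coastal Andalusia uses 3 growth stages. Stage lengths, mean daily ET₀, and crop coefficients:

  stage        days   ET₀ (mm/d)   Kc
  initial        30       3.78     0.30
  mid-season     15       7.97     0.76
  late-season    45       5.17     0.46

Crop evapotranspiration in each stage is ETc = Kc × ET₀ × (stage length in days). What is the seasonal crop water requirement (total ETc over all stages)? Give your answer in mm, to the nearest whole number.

initial: 0.30 × 3.78 × 30 = 34.02 mm
mid-season: 0.76 × 7.97 × 15 = 90.86 mm
late-season: 0.46 × 5.17 × 45 = 107.02 mm
Seasonal total = 231.90 mm

232 mm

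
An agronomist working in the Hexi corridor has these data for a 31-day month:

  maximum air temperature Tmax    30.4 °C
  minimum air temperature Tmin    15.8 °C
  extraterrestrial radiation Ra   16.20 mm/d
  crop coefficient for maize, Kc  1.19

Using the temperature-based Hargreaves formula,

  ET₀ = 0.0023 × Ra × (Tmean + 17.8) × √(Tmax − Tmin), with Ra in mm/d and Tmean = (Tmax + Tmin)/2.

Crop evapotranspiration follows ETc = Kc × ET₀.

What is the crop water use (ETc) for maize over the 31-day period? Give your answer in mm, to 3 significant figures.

215 mm

Tmean = (30.4 + 15.8)/2 = 23.10 °C
ET₀ = 0.0023 × 16.20 × (23.10 + 17.8) × √14.6 = 0.0023 × 16.20 × 40.90 × 3.8210 = 5.8230 mm/d
ETc = Kc × ET₀ = 1.19 × 5.8230 = 6.9294 mm/d
Over 31 days: 6.9294 × 31 = 214.811 mm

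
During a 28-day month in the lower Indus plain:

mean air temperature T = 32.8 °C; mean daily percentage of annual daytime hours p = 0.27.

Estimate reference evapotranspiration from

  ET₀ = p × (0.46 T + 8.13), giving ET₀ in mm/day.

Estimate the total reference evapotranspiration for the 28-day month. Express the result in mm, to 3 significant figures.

ET₀ = 0.27 × (0.46 × 32.8 + 8.13) = 0.27 × 23.218 = 6.2689 mm/d
Monthly total = 6.2689 × 28 = 175.529 mm

176 mm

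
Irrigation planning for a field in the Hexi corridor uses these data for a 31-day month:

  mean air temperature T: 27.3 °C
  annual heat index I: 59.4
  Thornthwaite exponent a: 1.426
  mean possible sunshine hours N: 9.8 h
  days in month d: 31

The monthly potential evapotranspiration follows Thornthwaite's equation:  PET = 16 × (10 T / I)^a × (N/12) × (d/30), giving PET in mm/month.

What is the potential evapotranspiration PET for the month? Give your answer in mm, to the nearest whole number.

119 mm

10T/I = 10 × 27.3 / 59.4 = 4.5960
(10T/I)^a = 4.5960^1.426 = 8.8014
Uncorrected PET = 16 × 8.8014 = 140.822 mm
Correction = (N/12)(d/30) = (9.8/12)(31/30) = 0.8439
PET = 140.822 × 0.8439 = 118.840 mm/month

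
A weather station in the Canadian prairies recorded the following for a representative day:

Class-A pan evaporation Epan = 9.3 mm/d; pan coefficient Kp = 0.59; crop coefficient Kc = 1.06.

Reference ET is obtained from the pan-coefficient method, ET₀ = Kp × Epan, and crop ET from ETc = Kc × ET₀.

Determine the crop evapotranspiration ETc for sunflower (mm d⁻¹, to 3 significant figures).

ET₀ = 0.59 × 9.3 = 5.4870 mm/d
ETc = Kc × ET₀ = 1.06 × 5.4870 = 5.8162 mm/d

5.82 mm d⁻¹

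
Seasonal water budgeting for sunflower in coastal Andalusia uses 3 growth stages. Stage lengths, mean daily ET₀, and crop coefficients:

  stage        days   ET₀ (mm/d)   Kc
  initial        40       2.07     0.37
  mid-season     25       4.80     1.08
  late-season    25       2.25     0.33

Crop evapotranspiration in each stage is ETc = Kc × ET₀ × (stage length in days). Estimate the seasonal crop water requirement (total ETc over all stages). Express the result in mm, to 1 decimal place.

initial: 0.37 × 2.07 × 40 = 30.64 mm
mid-season: 1.08 × 4.80 × 25 = 129.60 mm
late-season: 0.33 × 2.25 × 25 = 18.56 mm
Seasonal total = 178.80 mm

178.8 mm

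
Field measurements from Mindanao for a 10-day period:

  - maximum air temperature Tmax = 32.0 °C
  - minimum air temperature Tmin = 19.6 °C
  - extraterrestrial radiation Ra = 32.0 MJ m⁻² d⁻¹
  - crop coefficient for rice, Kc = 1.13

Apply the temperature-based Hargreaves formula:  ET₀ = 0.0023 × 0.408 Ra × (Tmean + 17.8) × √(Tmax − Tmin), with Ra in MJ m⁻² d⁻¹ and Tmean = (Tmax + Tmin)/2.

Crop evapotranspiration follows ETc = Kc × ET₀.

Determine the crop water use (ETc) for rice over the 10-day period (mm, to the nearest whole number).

Tmean = (32.0 + 19.6)/2 = 25.80 °C
0.408 Ra = 0.408 × 32.0 = 13.0560 mm/d equivalent
ET₀ = 0.0023 × 13.0560 × (25.80 + 17.8) × √12.4 = 0.0023 × 13.0560 × 43.60 × 3.5214 = 4.6104 mm/d
ETc = Kc × ET₀ = 1.13 × 4.6104 = 5.2098 mm/d
Over 10 days: 5.2098 × 10 = 52.098 mm

52 mm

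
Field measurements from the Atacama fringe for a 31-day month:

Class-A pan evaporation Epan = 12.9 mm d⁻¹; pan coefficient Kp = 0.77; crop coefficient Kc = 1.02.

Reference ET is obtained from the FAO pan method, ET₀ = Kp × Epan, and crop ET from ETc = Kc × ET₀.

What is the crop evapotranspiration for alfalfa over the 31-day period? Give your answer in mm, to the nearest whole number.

ET₀ = 0.77 × 12.9 = 9.9330 mm/d
ETc = Kc × ET₀ = 1.02 × 9.9330 = 10.1317 mm/d
Over 31 days: 10.1317 × 31 = 314.083 mm

314 mm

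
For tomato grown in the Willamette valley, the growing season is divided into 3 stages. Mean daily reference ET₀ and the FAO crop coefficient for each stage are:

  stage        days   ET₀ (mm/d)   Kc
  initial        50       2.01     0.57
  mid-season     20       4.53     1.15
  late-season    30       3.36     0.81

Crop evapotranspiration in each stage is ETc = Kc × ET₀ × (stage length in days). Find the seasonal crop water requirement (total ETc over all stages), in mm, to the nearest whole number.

initial: 0.57 × 2.01 × 50 = 57.29 mm
mid-season: 1.15 × 4.53 × 20 = 104.19 mm
late-season: 0.81 × 3.36 × 30 = 81.65 mm
Seasonal total = 243.13 mm

243 mm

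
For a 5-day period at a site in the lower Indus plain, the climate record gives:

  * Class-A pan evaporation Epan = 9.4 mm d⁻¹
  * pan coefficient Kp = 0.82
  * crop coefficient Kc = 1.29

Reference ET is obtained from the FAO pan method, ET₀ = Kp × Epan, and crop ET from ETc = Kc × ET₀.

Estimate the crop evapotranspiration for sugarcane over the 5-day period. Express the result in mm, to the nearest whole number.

50 mm

ET₀ = 0.82 × 9.4 = 7.7080 mm/d
ETc = Kc × ET₀ = 1.29 × 7.7080 = 9.9433 mm/d
Over 5 days: 9.9433 × 5 = 49.717 mm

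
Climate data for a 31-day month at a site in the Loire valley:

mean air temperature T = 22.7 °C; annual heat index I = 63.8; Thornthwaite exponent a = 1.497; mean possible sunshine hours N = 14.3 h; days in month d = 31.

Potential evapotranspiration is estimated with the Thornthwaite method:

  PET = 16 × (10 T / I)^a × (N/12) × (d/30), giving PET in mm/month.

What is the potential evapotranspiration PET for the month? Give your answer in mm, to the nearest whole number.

10T/I = 10 × 22.7 / 63.8 = 3.5580
(10T/I)^a = 3.5580^1.497 = 6.6858
Uncorrected PET = 16 × 6.6858 = 106.973 mm
Correction = (N/12)(d/30) = (14.3/12)(31/30) = 1.2314
PET = 106.973 × 1.2314 = 131.727 mm/month

132 mm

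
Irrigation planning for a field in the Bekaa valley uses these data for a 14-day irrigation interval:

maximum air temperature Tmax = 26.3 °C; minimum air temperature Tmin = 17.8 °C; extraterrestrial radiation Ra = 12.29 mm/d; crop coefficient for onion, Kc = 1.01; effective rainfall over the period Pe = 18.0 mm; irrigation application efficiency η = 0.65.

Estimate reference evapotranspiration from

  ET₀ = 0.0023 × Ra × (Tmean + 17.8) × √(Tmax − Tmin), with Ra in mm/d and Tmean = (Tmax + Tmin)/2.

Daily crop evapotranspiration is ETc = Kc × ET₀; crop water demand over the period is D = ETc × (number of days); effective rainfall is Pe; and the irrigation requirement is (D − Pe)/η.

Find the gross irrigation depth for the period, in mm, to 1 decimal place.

Tmean = (26.3 + 17.8)/2 = 22.05 °C
ET₀ = 0.0023 × 12.29 × (22.05 + 17.8) × √8.5 = 0.0023 × 12.29 × 39.85 × 2.9155 = 3.2841 mm/d
ETc = Kc × ET₀ = 1.01 × 3.2841 = 3.3169 mm/d
Crop demand D = ETc × 14 d = 3.3169 × 14 = 46.437 mm
D − Pe = 46.437 − 18.0 = 28.437 mm
Gross irrigation = 28.437 / 0.65 = 43.749 mm

43.7 mm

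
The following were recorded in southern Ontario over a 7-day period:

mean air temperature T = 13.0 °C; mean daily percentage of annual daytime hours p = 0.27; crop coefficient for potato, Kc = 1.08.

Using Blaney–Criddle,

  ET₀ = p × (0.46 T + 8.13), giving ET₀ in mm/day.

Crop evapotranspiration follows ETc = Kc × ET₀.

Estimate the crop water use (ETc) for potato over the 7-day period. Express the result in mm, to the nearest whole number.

ET₀ = 0.27 × (0.46 × 13.0 + 8.13) = 0.27 × 14.110 = 3.8097 mm/d
ETc = Kc × ET₀ = 1.08 × 3.8097 = 4.1145 mm/d
Over 7 days: 4.1145 × 7 = 28.802 mm

29 mm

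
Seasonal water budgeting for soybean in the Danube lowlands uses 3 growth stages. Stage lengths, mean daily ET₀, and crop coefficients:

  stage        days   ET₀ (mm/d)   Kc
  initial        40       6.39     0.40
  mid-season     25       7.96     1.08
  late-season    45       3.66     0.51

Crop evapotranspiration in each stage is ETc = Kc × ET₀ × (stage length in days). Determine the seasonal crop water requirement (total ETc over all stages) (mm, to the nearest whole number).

initial: 0.40 × 6.39 × 40 = 102.24 mm
mid-season: 1.08 × 7.96 × 25 = 214.92 mm
late-season: 0.51 × 3.66 × 45 = 84.00 mm
Seasonal total = 401.16 mm

401 mm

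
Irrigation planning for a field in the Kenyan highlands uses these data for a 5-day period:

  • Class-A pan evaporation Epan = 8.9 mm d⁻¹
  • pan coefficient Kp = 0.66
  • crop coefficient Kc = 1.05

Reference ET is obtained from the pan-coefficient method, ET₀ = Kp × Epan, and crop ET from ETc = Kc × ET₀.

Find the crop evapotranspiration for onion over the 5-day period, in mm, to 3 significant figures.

ET₀ = 0.66 × 8.9 = 5.8740 mm/d
ETc = Kc × ET₀ = 1.05 × 5.8740 = 6.1677 mm/d
Over 5 days: 6.1677 × 5 = 30.839 mm

30.8 mm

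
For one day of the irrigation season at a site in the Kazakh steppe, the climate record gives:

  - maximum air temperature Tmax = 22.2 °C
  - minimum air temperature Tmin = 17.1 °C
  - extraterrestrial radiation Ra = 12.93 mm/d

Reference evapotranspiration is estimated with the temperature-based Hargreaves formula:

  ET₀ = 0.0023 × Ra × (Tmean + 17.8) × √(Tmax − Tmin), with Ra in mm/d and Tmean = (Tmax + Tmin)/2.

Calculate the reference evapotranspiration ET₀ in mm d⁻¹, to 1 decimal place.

2.5 mm d⁻¹

Tmean = (22.2 + 17.1)/2 = 19.65 °C
ET₀ = 0.0023 × 12.93 × (19.65 + 17.8) × √5.1 = 0.0023 × 12.93 × 37.45 × 2.2583 = 2.5151 mm/d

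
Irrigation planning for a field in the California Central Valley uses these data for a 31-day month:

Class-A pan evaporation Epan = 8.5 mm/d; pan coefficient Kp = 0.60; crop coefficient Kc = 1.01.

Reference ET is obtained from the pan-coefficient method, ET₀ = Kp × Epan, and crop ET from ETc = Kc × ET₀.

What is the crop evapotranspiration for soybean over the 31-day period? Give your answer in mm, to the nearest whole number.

160 mm

ET₀ = 0.60 × 8.5 = 5.1000 mm/d
ETc = Kc × ET₀ = 1.01 × 5.1000 = 5.1510 mm/d
Over 31 days: 5.1510 × 31 = 159.681 mm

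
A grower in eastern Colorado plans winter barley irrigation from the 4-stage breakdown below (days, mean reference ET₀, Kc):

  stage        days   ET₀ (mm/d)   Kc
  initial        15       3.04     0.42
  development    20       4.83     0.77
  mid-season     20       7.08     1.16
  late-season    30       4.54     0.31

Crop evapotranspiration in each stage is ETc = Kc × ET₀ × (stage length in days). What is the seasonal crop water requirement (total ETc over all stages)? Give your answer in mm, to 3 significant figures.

initial: 0.42 × 3.04 × 15 = 19.15 mm
development: 0.77 × 4.83 × 20 = 74.38 mm
mid-season: 1.16 × 7.08 × 20 = 164.26 mm
late-season: 0.31 × 4.54 × 30 = 42.22 mm
Seasonal total = 300.01 mm

300 mm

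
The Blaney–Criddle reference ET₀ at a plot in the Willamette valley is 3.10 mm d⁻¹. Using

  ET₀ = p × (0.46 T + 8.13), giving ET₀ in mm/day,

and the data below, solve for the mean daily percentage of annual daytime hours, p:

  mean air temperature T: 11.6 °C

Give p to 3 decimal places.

p = ET₀ / (0.46 T + 8.13) = 3.10 / (0.46 × 11.6 + 8.13) = 3.10 / 13.466 = 0.2302

0.230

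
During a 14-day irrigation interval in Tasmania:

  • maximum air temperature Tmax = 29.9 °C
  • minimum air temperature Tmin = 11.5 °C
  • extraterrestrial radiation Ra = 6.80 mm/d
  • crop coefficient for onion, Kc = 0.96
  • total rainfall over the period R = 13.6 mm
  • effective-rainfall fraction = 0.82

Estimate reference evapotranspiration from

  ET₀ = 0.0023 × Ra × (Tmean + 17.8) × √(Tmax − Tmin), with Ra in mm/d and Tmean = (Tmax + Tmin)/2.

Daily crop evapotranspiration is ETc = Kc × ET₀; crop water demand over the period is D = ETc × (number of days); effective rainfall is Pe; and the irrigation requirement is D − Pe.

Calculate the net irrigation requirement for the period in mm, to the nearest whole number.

24 mm

Tmean = (29.9 + 11.5)/2 = 20.70 °C
ET₀ = 0.0023 × 6.80 × (20.70 + 17.8) × √18.4 = 0.0023 × 6.80 × 38.50 × 4.2895 = 2.5829 mm/d
ETc = Kc × ET₀ = 0.96 × 2.5829 = 2.4796 mm/d
Crop demand D = ETc × 14 d = 2.4796 × 14 = 34.714 mm
Pe = 0.82 × 13.6 = 11.152 mm
D − Pe = 34.714 − 11.152 = 23.562 mm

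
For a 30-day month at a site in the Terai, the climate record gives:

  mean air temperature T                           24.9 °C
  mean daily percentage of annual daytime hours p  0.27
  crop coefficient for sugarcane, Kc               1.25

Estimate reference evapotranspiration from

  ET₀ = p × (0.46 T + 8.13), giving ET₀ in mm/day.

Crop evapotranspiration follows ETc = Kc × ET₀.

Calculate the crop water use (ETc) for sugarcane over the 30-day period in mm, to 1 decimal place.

ET₀ = 0.27 × (0.46 × 24.9 + 8.13) = 0.27 × 19.584 = 5.2877 mm/d
ETc = Kc × ET₀ = 1.25 × 5.2877 = 6.6096 mm/d
Over 30 days: 6.6096 × 30 = 198.288 mm

198.3 mm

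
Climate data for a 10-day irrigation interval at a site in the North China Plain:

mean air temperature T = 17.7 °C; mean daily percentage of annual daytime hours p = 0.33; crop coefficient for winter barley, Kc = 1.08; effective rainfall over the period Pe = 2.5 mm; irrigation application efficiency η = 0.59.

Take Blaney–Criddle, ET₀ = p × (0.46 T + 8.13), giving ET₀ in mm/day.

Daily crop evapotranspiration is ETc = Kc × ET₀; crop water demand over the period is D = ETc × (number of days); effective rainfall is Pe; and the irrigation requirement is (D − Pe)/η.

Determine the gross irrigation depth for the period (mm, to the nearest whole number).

ET₀ = 0.33 × (0.46 × 17.7 + 8.13) = 0.33 × 16.272 = 5.3698 mm/d
ETc = Kc × ET₀ = 1.08 × 5.3698 = 5.7994 mm/d
Crop demand D = ETc × 10 d = 5.7994 × 10 = 57.994 mm
D − Pe = 57.994 − 2.5 = 55.494 mm
Gross irrigation = 55.494 / 0.59 = 94.058 mm

94 mm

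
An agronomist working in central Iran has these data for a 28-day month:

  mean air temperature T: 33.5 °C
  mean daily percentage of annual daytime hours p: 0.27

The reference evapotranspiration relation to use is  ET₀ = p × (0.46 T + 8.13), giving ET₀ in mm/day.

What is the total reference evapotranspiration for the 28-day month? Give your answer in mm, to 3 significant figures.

ET₀ = 0.27 × (0.46 × 33.5 + 8.13) = 0.27 × 23.540 = 6.3558 mm/d
Monthly total = 6.3558 × 28 = 177.962 mm

178 mm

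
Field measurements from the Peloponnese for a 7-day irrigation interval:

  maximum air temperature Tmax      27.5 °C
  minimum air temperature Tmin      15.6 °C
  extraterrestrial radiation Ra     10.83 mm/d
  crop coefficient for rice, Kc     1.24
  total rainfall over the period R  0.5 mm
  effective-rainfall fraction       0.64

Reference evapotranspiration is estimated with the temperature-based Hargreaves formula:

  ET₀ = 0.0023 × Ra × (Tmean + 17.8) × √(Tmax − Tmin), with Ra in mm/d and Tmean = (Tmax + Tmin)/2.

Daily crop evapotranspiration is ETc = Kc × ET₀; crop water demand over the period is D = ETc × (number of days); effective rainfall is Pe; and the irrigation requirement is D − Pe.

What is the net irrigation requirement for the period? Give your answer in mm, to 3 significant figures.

Tmean = (27.5 + 15.6)/2 = 21.55 °C
ET₀ = 0.0023 × 10.83 × (21.55 + 17.8) × √11.9 = 0.0023 × 10.83 × 39.35 × 3.4496 = 3.3812 mm/d
ETc = Kc × ET₀ = 1.24 × 3.3812 = 4.1927 mm/d
Crop demand D = ETc × 7 d = 4.1927 × 7 = 29.349 mm
Pe = 0.64 × 0.5 = 0.320 mm
D − Pe = 29.349 − 0.320 = 29.029 mm

29.0 mm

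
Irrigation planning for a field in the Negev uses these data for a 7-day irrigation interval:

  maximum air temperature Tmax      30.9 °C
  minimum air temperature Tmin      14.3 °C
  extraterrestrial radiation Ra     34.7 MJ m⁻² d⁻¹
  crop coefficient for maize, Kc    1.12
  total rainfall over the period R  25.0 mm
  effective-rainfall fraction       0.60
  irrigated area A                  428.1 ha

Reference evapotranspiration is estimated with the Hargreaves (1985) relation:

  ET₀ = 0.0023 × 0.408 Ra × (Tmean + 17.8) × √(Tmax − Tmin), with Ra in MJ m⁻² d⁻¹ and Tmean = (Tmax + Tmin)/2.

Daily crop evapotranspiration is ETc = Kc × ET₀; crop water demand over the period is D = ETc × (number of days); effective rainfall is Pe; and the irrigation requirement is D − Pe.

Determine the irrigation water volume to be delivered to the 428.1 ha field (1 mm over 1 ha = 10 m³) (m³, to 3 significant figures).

Tmean = (30.9 + 14.3)/2 = 22.60 °C
0.408 Ra = 0.408 × 34.7 = 14.1576 mm/d equivalent
ET₀ = 0.0023 × 14.1576 × (22.60 + 17.8) × √16.6 = 0.0023 × 14.1576 × 40.40 × 4.0743 = 5.3598 mm/d
ETc = Kc × ET₀ = 1.12 × 5.3598 = 6.0030 mm/d
Crop demand D = ETc × 7 d = 6.0030 × 7 = 42.021 mm
Pe = 0.60 × 25.0 = 15.000 mm
D − Pe = 42.021 − 15.000 = 27.021 mm
Volume = 27.021 mm × 428.1 ha × 10 = 115676.9 m³

116000 m³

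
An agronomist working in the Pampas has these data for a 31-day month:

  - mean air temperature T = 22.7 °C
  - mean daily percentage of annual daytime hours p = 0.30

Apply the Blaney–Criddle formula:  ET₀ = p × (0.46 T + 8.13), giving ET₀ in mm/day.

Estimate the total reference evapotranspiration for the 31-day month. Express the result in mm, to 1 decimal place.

172.7 mm

ET₀ = 0.30 × (0.46 × 22.7 + 8.13) = 0.30 × 18.572 = 5.5716 mm/d
Monthly total = 5.5716 × 31 = 172.720 mm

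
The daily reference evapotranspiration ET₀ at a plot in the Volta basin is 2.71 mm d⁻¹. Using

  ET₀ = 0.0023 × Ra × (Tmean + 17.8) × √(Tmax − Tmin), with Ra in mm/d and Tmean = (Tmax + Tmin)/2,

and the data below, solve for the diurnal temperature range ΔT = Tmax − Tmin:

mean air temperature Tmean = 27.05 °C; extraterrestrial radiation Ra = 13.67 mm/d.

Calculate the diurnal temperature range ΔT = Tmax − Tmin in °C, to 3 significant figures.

√ΔT = ET₀ / [0.0023 × Ra × (Tmean+17.8)] = 2.71 / (0.0023 × 13.67 × 44.85) = 1.9218
ΔT = 1.9218² = 3.693 °C

3.69 °C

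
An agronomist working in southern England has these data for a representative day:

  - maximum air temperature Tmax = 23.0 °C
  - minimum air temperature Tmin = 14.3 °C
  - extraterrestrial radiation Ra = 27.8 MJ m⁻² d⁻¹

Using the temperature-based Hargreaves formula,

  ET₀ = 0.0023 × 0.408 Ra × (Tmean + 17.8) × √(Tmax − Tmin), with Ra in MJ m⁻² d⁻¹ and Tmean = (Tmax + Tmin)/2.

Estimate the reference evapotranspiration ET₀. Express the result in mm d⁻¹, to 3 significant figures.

Tmean = (23.0 + 14.3)/2 = 18.65 °C
0.408 Ra = 0.408 × 27.8 = 11.3424 mm/d equivalent
ET₀ = 0.0023 × 11.3424 × (18.65 + 17.8) × √8.7 = 0.0023 × 11.3424 × 36.45 × 2.9496 = 2.8047 mm/d

2.80 mm d⁻¹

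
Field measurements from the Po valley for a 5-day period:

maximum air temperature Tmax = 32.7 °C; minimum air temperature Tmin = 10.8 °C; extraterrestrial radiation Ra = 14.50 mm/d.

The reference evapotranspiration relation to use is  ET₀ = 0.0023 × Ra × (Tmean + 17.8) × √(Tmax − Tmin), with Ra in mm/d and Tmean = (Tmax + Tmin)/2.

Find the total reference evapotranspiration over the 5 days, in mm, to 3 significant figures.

30.9 mm

Tmean = (32.7 + 10.8)/2 = 21.75 °C
ET₀ = 0.0023 × 14.50 × (21.75 + 17.8) × √21.9 = 0.0023 × 14.50 × 39.55 × 4.6797 = 6.1725 mm/d
Over 5 days: 6.1725 × 5 = 30.863 mm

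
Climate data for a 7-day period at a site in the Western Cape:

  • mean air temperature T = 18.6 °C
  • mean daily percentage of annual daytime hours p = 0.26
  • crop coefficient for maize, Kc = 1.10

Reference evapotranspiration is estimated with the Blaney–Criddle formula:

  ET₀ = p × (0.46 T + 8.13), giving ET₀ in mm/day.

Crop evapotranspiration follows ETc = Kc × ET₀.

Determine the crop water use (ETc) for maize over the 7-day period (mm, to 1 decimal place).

ET₀ = 0.26 × (0.46 × 18.6 + 8.13) = 0.26 × 16.686 = 4.3384 mm/d
ETc = Kc × ET₀ = 1.10 × 4.3384 = 4.7722 mm/d
Over 7 days: 4.7722 × 7 = 33.405 mm

33.4 mm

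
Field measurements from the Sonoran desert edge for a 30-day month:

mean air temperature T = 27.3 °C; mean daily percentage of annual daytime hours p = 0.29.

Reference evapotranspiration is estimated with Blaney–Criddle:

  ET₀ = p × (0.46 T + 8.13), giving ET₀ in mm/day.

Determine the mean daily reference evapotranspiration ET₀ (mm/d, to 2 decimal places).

6.00 mm/d

ET₀ = 0.29 × (0.46 × 27.3 + 8.13) = 0.29 × 20.688 = 5.9995 mm/d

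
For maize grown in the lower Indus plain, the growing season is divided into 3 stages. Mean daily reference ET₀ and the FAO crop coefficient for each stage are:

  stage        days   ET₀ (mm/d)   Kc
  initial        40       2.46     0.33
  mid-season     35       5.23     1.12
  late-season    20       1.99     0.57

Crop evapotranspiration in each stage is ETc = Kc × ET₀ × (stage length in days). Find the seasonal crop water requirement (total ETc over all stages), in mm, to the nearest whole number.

initial: 0.33 × 2.46 × 40 = 32.47 mm
mid-season: 1.12 × 5.23 × 35 = 205.02 mm
late-season: 0.57 × 1.99 × 20 = 22.69 mm
Seasonal total = 260.18 mm

260 mm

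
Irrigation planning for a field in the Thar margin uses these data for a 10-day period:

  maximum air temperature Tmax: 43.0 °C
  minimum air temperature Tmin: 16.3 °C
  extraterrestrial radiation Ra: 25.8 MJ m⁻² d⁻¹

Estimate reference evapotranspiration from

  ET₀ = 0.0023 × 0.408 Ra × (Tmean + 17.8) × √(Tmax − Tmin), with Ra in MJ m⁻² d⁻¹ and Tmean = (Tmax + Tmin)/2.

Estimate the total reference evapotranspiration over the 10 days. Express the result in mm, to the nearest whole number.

59 mm

Tmean = (43.0 + 16.3)/2 = 29.65 °C
0.408 Ra = 0.408 × 25.8 = 10.5264 mm/d equivalent
ET₀ = 0.0023 × 10.5264 × (29.65 + 17.8) × √26.7 = 0.0023 × 10.5264 × 47.45 × 5.1672 = 5.9361 mm/d
Over 10 days: 5.9361 × 10 = 59.361 mm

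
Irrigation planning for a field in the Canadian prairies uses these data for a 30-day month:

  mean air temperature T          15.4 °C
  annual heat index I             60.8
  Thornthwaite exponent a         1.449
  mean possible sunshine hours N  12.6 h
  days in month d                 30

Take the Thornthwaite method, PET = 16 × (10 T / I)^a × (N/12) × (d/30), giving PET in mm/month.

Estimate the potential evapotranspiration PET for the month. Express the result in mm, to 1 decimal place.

64.6 mm

10T/I = 10 × 15.4 / 60.8 = 2.5329
(10T/I)^a = 2.5329^1.449 = 3.8445
Uncorrected PET = 16 × 3.8445 = 61.512 mm
Correction = (N/12)(d/30) = (12.6/12)(30/30) = 1.0500
PET = 61.512 × 1.0500 = 64.588 mm/month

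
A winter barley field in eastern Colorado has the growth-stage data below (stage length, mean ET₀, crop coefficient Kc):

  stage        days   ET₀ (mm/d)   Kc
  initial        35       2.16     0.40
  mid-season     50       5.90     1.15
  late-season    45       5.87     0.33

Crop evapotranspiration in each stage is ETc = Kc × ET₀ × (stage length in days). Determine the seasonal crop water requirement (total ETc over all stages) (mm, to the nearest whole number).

initial: 0.40 × 2.16 × 35 = 30.24 mm
mid-season: 1.15 × 5.90 × 50 = 339.25 mm
late-season: 0.33 × 5.87 × 45 = 87.17 mm
Seasonal total = 456.66 mm

457 mm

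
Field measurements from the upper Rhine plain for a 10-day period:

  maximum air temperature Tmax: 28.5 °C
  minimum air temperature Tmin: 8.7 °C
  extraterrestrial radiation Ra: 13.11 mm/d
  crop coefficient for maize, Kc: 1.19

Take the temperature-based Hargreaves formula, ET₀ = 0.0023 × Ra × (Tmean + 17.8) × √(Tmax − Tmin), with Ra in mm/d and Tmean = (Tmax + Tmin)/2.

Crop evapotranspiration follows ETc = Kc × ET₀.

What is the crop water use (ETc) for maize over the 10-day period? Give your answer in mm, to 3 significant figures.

Tmean = (28.5 + 8.7)/2 = 18.60 °C
ET₀ = 0.0023 × 13.11 × (18.60 + 17.8) × √19.8 = 0.0023 × 13.11 × 36.40 × 4.4497 = 4.8839 mm/d
ETc = Kc × ET₀ = 1.19 × 4.8839 = 5.8118 mm/d
Over 10 days: 5.8118 × 10 = 58.118 mm

58.1 mm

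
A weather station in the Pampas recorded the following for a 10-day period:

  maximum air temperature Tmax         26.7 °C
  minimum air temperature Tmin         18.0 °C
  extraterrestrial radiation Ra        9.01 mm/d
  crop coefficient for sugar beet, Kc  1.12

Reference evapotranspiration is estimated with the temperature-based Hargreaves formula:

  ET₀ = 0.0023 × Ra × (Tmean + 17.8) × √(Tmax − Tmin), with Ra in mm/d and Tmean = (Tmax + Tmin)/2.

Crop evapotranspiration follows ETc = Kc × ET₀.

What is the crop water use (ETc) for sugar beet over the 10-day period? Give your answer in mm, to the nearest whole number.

27 mm

Tmean = (26.7 + 18.0)/2 = 22.35 °C
ET₀ = 0.0023 × 9.01 × (22.35 + 17.8) × √8.7 = 0.0023 × 9.01 × 40.15 × 2.9496 = 2.4542 mm/d
ETc = Kc × ET₀ = 1.12 × 2.4542 = 2.7487 mm/d
Over 10 days: 2.7487 × 10 = 27.487 mm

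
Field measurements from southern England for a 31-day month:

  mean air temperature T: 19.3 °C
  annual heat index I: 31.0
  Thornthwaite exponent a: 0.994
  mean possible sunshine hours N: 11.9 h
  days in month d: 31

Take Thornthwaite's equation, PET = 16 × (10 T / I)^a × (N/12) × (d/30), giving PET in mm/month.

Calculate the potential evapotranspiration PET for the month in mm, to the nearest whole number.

10T/I = 10 × 19.3 / 31.0 = 6.2258
(10T/I)^a = 6.2258^0.994 = 6.1579
Uncorrected PET = 16 × 6.1579 = 98.526 mm
Correction = (N/12)(d/30) = (11.9/12)(31/30) = 1.0247
PET = 98.526 × 1.0247 = 100.960 mm/month

101 mm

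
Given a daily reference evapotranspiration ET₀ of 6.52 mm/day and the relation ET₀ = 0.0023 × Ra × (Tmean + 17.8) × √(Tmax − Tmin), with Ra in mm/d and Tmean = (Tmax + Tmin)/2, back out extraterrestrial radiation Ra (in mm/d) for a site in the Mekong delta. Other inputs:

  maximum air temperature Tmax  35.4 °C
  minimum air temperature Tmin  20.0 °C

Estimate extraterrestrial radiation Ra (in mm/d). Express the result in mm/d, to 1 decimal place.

Tmean = 27.70 °C; √ΔT = 3.9243
Ra = ET₀ / [0.0023 × (Tmean+17.8) × √ΔT] = 6.52 / (0.0023 × 45.50 × 3.9243) = 15.876 mm/d

15.9 mm/d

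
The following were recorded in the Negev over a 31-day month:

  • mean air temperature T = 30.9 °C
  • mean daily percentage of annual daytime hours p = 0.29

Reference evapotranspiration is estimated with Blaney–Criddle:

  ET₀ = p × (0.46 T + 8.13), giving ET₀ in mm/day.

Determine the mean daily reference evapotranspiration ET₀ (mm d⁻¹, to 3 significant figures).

6.48 mm d⁻¹

ET₀ = 0.29 × (0.46 × 30.9 + 8.13) = 0.29 × 22.344 = 6.4798 mm/d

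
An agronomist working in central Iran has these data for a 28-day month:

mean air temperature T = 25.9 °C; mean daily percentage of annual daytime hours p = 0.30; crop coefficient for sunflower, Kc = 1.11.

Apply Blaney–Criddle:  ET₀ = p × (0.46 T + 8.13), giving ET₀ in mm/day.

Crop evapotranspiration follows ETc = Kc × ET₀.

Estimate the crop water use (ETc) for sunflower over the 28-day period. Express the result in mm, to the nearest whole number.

ET₀ = 0.30 × (0.46 × 25.9 + 8.13) = 0.30 × 20.044 = 6.0132 mm/d
ETc = Kc × ET₀ = 1.11 × 6.0132 = 6.6747 mm/d
Over 28 days: 6.6747 × 28 = 186.892 mm

187 mm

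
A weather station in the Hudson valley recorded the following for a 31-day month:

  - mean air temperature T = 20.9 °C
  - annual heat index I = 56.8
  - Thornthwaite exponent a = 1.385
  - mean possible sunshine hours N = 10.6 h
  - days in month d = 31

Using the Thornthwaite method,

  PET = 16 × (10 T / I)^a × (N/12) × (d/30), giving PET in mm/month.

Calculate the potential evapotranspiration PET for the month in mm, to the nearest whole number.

10T/I = 10 × 20.9 / 56.8 = 3.6796
(10T/I)^a = 3.6796^1.385 = 6.0762
Uncorrected PET = 16 × 6.0762 = 97.219 mm
Correction = (N/12)(d/30) = (10.6/12)(31/30) = 0.9128
PET = 97.219 × 0.9128 = 88.742 mm/month

89 mm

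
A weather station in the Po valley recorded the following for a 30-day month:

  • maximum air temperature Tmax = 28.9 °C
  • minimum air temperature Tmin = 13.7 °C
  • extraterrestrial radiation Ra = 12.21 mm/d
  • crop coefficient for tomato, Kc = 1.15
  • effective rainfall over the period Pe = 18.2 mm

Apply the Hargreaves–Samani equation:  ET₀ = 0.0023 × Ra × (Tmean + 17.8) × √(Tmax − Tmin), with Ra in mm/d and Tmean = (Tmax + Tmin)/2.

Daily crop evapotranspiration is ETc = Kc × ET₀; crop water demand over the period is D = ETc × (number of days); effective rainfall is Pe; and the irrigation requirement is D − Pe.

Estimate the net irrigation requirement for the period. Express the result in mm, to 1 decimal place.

Tmean = (28.9 + 13.7)/2 = 21.30 °C
ET₀ = 0.0023 × 12.21 × (21.30 + 17.8) × √15.2 = 0.0023 × 12.21 × 39.10 × 3.8987 = 4.2809 mm/d
ETc = Kc × ET₀ = 1.15 × 4.2809 = 4.9230 mm/d
Crop demand D = ETc × 30 d = 4.9230 × 30 = 147.690 mm
D − Pe = 147.690 − 18.2 = 129.490 mm

129.5 mm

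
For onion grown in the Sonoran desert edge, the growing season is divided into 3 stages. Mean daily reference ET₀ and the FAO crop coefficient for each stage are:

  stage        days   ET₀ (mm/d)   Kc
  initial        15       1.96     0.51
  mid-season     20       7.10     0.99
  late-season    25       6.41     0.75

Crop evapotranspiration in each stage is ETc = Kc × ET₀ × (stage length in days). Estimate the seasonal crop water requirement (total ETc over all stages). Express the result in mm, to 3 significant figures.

276 mm

initial: 0.51 × 1.96 × 15 = 14.99 mm
mid-season: 0.99 × 7.10 × 20 = 140.58 mm
late-season: 0.75 × 6.41 × 25 = 120.19 mm
Seasonal total = 275.76 mm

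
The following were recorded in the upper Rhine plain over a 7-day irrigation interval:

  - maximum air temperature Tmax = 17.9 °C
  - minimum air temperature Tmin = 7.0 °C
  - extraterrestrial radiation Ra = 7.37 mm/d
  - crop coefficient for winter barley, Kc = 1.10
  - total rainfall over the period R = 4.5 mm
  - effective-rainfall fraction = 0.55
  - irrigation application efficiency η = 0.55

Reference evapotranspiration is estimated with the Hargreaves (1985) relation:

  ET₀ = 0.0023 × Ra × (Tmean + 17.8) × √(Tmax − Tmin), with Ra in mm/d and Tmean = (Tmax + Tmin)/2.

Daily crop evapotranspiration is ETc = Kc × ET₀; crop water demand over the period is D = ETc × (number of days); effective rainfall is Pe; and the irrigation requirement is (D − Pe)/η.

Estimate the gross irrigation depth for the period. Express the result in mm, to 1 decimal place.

19.2 mm

Tmean = (17.9 + 7.0)/2 = 12.45 °C
ET₀ = 0.0023 × 7.37 × (12.45 + 17.8) × √10.9 = 0.0023 × 7.37 × 30.25 × 3.3015 = 1.6929 mm/d
ETc = Kc × ET₀ = 1.10 × 1.6929 = 1.8622 mm/d
Crop demand D = ETc × 7 d = 1.8622 × 7 = 13.035 mm
Pe = 0.55 × 4.5 = 2.475 mm
D − Pe = 13.035 − 2.475 = 10.560 mm
Gross irrigation = 10.560 / 0.55 = 19.200 mm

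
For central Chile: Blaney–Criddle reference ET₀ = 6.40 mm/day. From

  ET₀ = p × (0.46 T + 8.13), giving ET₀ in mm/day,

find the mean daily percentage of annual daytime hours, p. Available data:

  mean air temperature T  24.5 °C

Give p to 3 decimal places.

p = ET₀ / (0.46 T + 8.13) = 6.40 / (0.46 × 24.5 + 8.13) = 6.40 / 19.400 = 0.3299

0.330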